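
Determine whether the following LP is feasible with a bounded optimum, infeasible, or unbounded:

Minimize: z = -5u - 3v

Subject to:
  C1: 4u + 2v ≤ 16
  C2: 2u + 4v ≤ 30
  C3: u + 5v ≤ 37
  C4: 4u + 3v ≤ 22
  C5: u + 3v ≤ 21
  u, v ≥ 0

Feasible with a bounded optimal solution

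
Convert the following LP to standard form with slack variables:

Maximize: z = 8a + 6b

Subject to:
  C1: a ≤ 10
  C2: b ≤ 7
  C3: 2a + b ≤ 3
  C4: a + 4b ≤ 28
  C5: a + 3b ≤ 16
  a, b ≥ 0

max z = 8a + 6b

s.t.
  a + s1 = 10
  b + s2 = 7
  2a + b + s3 = 3
  a + 4b + s4 = 28
  a + 3b + s5 = 16
  a, b, s1, s2, s3, s4, s5 ≥ 0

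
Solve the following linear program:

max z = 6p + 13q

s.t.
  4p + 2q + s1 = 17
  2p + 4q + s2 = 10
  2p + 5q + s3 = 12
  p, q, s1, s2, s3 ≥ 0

Evaluate the objective at each vertex of the feasible region:
  z(0, 0) = 0
  z(4.25, 0) = 25.5
  z(4, 0.5) = 30.5
  z(1, 2) = 32  ←
  z(0, 2.4) = 31.2
The maximum is at p = 1, q = 2.

p = 1, q = 2, z = 32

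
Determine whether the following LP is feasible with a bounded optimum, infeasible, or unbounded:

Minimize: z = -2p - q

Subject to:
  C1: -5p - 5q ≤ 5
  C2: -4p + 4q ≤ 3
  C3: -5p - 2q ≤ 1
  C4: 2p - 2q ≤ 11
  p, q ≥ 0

Unbounded (objective can decrease without bound)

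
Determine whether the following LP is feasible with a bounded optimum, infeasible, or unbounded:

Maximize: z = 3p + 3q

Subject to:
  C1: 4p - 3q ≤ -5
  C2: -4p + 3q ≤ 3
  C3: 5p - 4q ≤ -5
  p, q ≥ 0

Infeasible (no feasible solution exists)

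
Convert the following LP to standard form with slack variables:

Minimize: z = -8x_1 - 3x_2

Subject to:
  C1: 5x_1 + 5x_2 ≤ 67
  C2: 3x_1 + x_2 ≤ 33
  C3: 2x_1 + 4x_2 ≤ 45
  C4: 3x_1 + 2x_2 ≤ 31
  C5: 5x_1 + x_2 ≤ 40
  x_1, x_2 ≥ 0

min z = -8x_1 - 3x_2

s.t.
  5x_1 + 5x_2 + s1 = 67
  3x_1 + x_2 + s2 = 33
  2x_1 + 4x_2 + s3 = 45
  3x_1 + 2x_2 + s4 = 31
  5x_1 + x_2 + s5 = 40
  x_1, x_2, s1, s2, s3, s4, s5 ≥ 0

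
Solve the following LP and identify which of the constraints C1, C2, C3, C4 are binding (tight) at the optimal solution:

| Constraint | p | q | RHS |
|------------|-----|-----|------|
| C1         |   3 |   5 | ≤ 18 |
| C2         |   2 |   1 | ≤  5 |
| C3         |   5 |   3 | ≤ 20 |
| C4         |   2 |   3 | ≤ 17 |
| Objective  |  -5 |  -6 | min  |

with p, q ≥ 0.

At p = 1, q = 3, compute slack b - a·x for each constraint:
  C1: 18 − 18 = 0  (binding)
  C2: 5 − 5 = 0  (binding)
  C3: 20 − 14 = 6  (slack)
  C4: 17 − 11 = 6  (slack)

Optimal: p = 1, q = 3
Binding: C1, C2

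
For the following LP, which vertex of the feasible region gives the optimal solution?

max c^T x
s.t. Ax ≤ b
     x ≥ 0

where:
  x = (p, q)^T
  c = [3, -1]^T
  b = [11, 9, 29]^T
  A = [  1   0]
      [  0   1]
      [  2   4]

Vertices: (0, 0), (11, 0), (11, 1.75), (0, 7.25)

Evaluate the objective at each vertex of the feasible region:
  z(0, 0) = 0
  z(11, 0) = 33  ←
  z(11, 1.75) = 31.25
  z(0, 7.25) = -7.25
The maximum is at p = 11, q = 0.

(11, 0)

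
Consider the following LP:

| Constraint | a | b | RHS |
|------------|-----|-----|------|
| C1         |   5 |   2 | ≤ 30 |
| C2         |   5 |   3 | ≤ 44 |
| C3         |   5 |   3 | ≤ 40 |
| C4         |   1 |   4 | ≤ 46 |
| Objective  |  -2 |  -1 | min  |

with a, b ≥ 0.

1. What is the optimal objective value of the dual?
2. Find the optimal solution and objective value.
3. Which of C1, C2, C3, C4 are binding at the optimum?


1. -14
2. a = 2, b = 10, z = -14
3. C1, C3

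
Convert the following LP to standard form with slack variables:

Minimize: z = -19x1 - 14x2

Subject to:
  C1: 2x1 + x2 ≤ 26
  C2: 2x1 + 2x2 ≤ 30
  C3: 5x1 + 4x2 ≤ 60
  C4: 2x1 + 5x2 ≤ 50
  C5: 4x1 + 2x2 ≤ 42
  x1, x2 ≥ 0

min z = -19x1 - 14x2

s.t.
  2x1 + x2 + s1 = 26
  2x1 + 2x2 + s2 = 30
  5x1 + 4x2 + s3 = 60
  2x1 + 5x2 + s4 = 50
  4x1 + 2x2 + s5 = 42
  x1, x2, s1, s2, s3, s4, s5 ≥ 0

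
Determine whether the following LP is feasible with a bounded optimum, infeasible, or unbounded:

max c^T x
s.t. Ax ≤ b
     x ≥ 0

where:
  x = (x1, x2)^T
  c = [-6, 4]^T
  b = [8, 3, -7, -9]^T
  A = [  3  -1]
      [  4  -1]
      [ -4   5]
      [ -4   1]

Infeasible (no feasible solution exists)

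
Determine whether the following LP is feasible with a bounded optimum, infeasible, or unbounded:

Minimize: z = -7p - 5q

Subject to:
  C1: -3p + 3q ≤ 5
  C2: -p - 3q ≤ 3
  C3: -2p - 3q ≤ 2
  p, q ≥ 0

Unbounded (objective can decrease without bound)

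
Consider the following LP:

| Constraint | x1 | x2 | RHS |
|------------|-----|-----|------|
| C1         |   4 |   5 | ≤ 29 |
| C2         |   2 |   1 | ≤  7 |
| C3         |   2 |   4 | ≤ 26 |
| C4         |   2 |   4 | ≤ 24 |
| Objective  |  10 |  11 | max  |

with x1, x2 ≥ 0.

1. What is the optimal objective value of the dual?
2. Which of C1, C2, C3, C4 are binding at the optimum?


1. 65
2. C1, C2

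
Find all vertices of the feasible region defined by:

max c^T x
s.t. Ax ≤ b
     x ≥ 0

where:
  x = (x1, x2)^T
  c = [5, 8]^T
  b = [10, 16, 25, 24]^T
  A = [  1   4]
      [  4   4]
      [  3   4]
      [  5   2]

(0, 0), (4, 0), (2, 2), (0, 2.5)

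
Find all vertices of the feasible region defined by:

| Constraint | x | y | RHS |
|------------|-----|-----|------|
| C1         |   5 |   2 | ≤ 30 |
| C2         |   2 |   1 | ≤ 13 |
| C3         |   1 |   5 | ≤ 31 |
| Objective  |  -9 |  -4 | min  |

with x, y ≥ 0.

(0, 0), (6, 0), (4, 5), (3.778, 5.444), (0, 6.2)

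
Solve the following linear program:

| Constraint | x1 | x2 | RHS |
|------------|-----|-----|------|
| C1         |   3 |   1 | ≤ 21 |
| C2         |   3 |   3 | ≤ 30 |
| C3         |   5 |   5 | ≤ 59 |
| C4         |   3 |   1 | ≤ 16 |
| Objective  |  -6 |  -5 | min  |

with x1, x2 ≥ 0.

Evaluate the objective at each vertex of the feasible region:
  z(0, 0) = 0
  z(5.333, 0) = -32
  z(3, 7) = -53  ←
  z(0, 10) = -50
The minimum is at x1 = 3, x2 = 7.

x1 = 3, x2 = 7, z = -53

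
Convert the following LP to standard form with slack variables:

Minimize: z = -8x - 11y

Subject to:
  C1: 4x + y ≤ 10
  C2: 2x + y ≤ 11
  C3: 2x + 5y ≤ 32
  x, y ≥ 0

min z = -8x - 11y

s.t.
  4x + y + s1 = 10
  2x + y + s2 = 11
  2x + 5y + s3 = 32
  x, y, s1, s2, s3 ≥ 0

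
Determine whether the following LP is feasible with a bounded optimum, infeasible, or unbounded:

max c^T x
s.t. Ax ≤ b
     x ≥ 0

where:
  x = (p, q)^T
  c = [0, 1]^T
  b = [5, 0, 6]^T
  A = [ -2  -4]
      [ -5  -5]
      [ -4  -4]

Unbounded (objective can increase without bound)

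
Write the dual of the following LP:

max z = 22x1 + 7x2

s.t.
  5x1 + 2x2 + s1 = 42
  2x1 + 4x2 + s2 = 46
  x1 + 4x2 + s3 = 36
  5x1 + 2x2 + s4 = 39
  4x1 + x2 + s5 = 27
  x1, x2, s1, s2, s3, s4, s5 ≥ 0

Primal max cᵀx s.t. Ax ≤ b, x ≥ 0  →  Dual min bᵀy s.t. Aᵀy ≥ c, y ≥ 0.

Minimize: z = 42y1 + 46y2 + 36y3 + 39y4 + 27y5

Subject to:
  5y1 + 2y2 + y3 + 5y4 + 4y5 ≥ 22
  2y1 + 4y2 + 4y3 + 2y4 + y5 ≥ 7
  y1, y2, y3, y4, y5 ≥ 0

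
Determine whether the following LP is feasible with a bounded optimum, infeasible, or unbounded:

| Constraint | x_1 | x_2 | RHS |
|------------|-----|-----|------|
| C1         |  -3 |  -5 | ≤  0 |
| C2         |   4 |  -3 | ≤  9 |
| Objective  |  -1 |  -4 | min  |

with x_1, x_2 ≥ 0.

Unbounded (objective can decrease without bound)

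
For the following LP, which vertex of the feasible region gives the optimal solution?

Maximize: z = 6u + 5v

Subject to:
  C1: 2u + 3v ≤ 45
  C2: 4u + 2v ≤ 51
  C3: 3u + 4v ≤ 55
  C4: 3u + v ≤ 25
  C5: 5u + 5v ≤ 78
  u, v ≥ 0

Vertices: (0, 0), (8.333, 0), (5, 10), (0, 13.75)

Evaluate the objective at each vertex of the feasible region:
  z(0, 0) = 0
  z(8.333, 0) = 50
  z(5, 10) = 80  ←
  z(0, 13.75) = 68.75
The maximum is at u = 5, v = 10.

(5, 10)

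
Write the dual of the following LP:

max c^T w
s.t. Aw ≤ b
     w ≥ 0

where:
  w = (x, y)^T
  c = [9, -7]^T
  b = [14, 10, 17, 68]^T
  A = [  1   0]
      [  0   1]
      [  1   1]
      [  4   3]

Primal max cᵀx s.t. Ax ≤ b, x ≥ 0  →  Dual min bᵀy s.t. Aᵀy ≥ c, y ≥ 0.

Minimize: z = 14y1 + 10y2 + 17y3 + 68y4

Subject to:
  y1 + y3 + 4y4 ≥ 9
  y2 + y3 + 3y4 ≥ -7
  y1, y2, y3, y4 ≥ 0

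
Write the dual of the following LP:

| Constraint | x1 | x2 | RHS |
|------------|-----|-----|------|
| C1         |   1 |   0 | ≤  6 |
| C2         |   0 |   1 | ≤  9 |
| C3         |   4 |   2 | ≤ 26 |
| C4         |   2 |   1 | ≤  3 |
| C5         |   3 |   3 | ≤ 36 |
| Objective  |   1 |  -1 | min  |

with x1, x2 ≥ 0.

Primal min cᵀx s.t. Ax ≤ b, x ≥ 0  →  Dual max −bᵀy s.t. Aᵀy ≥ −c, y ≥ 0.

Maximize: z = -6y1 - 9y2 - 26y3 - 3y4 - 36y5

Subject to:
  y1 + 4y3 + 2y4 + 3y5 ≥ -1
  y2 + 2y3 + y4 + 3y5 ≥ 1
  y1, y2, y3, y4, y5 ≥ 0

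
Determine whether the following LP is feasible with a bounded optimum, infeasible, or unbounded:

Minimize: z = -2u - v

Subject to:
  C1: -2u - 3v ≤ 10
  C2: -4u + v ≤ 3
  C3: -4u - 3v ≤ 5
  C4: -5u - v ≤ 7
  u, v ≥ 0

Unbounded (objective can decrease without bound)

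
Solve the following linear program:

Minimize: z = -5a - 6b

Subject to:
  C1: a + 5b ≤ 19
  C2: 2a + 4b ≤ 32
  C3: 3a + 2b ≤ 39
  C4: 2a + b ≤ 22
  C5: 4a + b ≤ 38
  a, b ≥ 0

Evaluate the objective at each vertex of the feasible region:
  z(0, 0) = 0
  z(9.5, 0) = -47.5
  z(9, 2) = -57  ←
  z(0, 3.8) = -22.8
The minimum is at a = 9, b = 2.

a = 9, b = 2, z = -57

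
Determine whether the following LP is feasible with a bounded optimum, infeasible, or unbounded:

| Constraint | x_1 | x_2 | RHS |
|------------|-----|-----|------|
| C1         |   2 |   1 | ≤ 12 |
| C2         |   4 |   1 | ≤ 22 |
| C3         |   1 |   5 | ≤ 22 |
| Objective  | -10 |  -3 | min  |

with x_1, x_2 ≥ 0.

Feasible with a bounded optimal solution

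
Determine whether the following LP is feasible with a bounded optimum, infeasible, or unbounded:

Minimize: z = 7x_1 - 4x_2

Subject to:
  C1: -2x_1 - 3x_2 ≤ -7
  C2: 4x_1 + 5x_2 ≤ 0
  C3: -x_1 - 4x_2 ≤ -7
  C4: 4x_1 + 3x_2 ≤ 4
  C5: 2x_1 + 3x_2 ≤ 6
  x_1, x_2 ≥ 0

Infeasible (no feasible solution exists)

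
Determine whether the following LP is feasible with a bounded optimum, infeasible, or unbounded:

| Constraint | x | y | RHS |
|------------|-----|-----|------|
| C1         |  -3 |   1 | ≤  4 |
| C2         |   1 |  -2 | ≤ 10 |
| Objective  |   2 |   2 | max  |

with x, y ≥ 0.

Unbounded (objective can increase without bound)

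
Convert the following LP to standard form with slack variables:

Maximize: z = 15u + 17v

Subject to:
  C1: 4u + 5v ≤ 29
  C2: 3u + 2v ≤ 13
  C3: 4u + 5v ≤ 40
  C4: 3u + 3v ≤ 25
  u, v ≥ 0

max z = 15u + 17v

s.t.
  4u + 5v + s1 = 29
  3u + 2v + s2 = 13
  4u + 5v + s3 = 40
  3u + 3v + s4 = 25
  u, v, s1, s2, s3, s4 ≥ 0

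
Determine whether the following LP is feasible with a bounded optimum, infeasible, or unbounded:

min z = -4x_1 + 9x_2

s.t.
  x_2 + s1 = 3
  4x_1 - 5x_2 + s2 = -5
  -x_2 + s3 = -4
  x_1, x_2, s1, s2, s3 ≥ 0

Infeasible (no feasible solution exists)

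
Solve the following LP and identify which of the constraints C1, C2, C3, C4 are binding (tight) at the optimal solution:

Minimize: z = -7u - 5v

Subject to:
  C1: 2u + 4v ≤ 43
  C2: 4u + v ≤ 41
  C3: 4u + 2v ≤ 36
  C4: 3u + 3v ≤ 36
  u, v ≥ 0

At u = 6, v = 6, compute slack b - a·x for each constraint:
  C1: 43 − 36 = 7  (slack)
  C2: 41 − 30 = 11  (slack)
  C3: 36 − 36 = 0  (binding)
  C4: 36 − 36 = 0  (binding)

Optimal: u = 6, v = 6
Binding: C3, C4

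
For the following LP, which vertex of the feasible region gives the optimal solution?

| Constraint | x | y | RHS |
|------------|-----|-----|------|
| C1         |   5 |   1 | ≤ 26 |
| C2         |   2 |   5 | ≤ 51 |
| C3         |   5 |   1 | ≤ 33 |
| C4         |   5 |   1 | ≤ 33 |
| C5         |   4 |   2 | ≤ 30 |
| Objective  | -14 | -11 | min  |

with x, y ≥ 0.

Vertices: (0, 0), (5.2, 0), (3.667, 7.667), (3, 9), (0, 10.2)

Evaluate the objective at each vertex of the feasible region:
  z(0, 0) = 0
  z(5.2, 0) = -72.8
  z(3.667, 7.667) = -135.7
  z(3, 9) = -141  ←
  z(0, 10.2) = -112.2
The minimum is at x = 3, y = 9.

(3, 9)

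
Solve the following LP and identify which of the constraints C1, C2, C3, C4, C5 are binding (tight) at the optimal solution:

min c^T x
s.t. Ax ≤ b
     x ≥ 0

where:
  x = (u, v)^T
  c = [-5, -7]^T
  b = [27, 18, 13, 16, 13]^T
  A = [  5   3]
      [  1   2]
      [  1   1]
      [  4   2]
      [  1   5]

At u = 3, v = 2, compute slack b - a·x for each constraint:
  C1: 27 − 21 = 6  (slack)
  C2: 18 − 7 = 11  (slack)
  C3: 13 − 5 = 8  (slack)
  C4: 16 − 16 = 0  (binding)
  C5: 13 − 13 = 0  (binding)

Optimal: u = 3, v = 2
Binding: C4, C5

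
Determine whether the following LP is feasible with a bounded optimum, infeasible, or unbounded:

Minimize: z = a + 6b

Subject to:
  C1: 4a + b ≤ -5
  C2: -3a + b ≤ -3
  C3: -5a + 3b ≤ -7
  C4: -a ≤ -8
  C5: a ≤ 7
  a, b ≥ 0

Infeasible (no feasible solution exists)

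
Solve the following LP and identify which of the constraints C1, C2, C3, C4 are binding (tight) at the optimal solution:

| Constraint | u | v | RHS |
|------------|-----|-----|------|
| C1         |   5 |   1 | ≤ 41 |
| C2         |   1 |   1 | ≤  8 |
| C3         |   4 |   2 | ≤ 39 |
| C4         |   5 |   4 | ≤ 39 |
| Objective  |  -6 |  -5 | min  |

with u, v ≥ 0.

At u = 7, v = 1, compute slack b - a·x for each constraint:
  C1: 41 − 36 = 5  (slack)
  C2: 8 − 8 = 0  (binding)
  C3: 39 − 30 = 9  (slack)
  C4: 39 − 39 = 0  (binding)

Optimal: u = 7, v = 1
Binding: C2, C4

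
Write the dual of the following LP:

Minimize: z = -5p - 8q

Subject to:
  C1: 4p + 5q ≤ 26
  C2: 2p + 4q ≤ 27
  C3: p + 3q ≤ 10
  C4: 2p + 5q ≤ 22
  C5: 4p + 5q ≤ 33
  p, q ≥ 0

Primal min cᵀx s.t. Ax ≤ b, x ≥ 0  →  Dual max −bᵀy s.t. Aᵀy ≥ −c, y ≥ 0.

Maximize: z = -26y1 - 27y2 - 10y3 - 22y4 - 33y5

Subject to:
  4y1 + 2y2 + y3 + 2y4 + 4y5 ≥ 5
  5y1 + 4y2 + 3y3 + 5y4 + 5y5 ≥ 8
  y1, y2, y3, y4, y5 ≥ 0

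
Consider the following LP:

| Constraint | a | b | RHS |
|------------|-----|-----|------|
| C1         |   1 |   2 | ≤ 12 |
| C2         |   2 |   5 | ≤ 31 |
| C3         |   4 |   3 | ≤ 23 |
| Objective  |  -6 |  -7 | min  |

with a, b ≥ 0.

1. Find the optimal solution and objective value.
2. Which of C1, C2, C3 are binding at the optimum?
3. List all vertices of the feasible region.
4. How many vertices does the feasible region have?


1. a = 2, b = 5, z = -47
2. C1, C3
3. (0, 0), (5.75, 0), (2, 5), (0, 6)
4. 4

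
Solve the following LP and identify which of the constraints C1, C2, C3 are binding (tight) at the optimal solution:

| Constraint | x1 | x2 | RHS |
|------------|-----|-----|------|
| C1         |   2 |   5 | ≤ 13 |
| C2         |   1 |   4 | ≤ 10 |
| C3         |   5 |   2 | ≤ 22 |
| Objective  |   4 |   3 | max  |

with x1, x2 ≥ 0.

At x1 = 4, x2 = 1, compute slack b - a·x for each constraint:
  C1: 13 − 13 = 0  (binding)
  C2: 10 − 8 = 2  (slack)
  C3: 22 − 22 = 0  (binding)

Optimal: x1 = 4, x2 = 1
Binding: C1, C3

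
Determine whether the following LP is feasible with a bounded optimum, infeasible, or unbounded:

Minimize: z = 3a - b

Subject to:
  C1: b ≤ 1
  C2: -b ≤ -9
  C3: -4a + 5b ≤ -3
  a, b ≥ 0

Infeasible (no feasible solution exists)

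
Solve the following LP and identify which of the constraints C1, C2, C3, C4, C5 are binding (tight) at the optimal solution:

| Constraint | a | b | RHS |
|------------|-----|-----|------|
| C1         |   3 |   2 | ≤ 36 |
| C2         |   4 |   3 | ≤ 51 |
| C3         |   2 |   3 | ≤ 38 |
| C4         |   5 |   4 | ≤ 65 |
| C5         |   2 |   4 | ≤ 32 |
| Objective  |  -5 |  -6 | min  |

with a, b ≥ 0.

At a = 10, b = 3, compute slack b - a·x for each constraint:
  C1: 36 − 36 = 0  (binding)
  C2: 51 − 49 = 2  (slack)
  C3: 38 − 29 = 9  (slack)
  C4: 65 − 62 = 3  (slack)
  C5: 32 − 32 = 0  (binding)

Optimal: a = 10, b = 3
Binding: C1, C5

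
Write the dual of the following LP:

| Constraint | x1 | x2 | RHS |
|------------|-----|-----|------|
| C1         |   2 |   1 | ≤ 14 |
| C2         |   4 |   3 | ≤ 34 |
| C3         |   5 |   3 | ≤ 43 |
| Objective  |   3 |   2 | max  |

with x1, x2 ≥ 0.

Primal max cᵀx s.t. Ax ≤ b, x ≥ 0  →  Dual min bᵀy s.t. Aᵀy ≥ c, y ≥ 0.

Minimize: z = 14y1 + 34y2 + 43y3

Subject to:
  2y1 + 4y2 + 5y3 ≥ 3
  y1 + 3y2 + 3y3 ≥ 2
  y1, y2, y3 ≥ 0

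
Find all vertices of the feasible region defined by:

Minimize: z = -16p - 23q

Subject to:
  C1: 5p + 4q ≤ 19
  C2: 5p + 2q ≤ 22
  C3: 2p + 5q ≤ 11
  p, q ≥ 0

(0, 0), (3.8, 0), (3, 1), (0, 2.2)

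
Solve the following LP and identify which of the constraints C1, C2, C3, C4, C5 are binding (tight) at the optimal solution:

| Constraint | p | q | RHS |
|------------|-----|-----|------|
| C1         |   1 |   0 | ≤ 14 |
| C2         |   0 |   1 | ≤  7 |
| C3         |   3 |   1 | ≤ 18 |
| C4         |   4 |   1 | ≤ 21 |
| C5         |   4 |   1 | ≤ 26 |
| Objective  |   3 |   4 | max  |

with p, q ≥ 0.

At p = 3.5, q = 7, compute slack b - a·x for each constraint:
  C1: 14 − 3.5 = 10.5  (slack)
  C2: 7 − 7 = 0  (binding)
  C3: 18 − 17.5 = 0.5  (slack)
  C4: 21 − 21 = 0  (binding)
  C5: 26 − 21 = 5  (slack)

Optimal: p = 3.5, q = 7
Binding: C2, C4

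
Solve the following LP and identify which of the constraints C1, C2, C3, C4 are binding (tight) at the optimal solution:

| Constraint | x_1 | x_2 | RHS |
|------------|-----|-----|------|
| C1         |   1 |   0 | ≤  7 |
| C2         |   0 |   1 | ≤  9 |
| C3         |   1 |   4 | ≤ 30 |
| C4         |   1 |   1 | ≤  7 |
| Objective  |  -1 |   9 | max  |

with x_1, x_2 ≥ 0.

At x_1 = 0, x_2 = 7, compute slack b - a·x for each constraint:
  C1: 7 − 0 = 7  (slack)
  C2: 9 − 7 = 2  (slack)
  C3: 30 − 28 = 2  (slack)
  C4: 7 − 7 = 0  (binding)

Optimal: x_1 = 0, x_2 = 7
Binding: C4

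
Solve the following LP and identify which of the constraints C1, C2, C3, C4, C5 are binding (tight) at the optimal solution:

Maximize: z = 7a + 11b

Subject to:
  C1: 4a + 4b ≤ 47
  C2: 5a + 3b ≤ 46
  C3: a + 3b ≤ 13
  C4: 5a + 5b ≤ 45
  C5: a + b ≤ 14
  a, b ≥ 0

At a = 7, b = 2, compute slack b - a·x for each constraint:
  C1: 47 − 36 = 11  (slack)
  C2: 46 − 41 = 5  (slack)
  C3: 13 − 13 = 0  (binding)
  C4: 45 − 45 = 0  (binding)
  C5: 14 − 9 = 5  (slack)

Optimal: a = 7, b = 2
Binding: C3, C4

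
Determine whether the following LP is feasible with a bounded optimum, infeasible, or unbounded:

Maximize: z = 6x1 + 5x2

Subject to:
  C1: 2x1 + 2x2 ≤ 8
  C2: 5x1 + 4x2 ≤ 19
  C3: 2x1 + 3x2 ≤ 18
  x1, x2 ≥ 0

Feasible with a bounded optimal solution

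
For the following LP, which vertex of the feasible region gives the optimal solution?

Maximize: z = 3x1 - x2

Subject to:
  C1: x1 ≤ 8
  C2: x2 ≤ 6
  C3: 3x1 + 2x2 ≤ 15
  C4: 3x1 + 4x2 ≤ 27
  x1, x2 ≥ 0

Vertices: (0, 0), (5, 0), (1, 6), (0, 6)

Evaluate the objective at each vertex of the feasible region:
  z(0, 0) = 0
  z(5, 0) = 15  ←
  z(1, 6) = -3
  z(0, 6) = -6
The maximum is at x1 = 5, x2 = 0.

(5, 0)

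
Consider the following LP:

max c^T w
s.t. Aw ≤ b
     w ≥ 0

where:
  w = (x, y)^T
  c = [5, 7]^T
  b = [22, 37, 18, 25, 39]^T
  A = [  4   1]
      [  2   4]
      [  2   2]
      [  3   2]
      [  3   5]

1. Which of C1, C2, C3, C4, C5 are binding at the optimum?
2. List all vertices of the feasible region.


1. C3, C5
2. (0, 0), (5.5, 0), (4.333, 4.667), (3, 6), (0, 7.8)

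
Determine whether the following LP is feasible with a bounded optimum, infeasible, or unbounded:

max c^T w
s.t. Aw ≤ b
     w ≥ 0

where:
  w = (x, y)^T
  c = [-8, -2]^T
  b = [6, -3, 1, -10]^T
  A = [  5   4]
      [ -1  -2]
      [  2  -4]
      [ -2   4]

Infeasible (no feasible solution exists)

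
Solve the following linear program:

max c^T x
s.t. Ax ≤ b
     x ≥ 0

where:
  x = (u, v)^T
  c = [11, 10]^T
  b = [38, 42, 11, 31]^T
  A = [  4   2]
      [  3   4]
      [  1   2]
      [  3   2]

Evaluate the objective at each vertex of the feasible region:
  z(0, 0) = 0
  z(9.5, 0) = 104.5
  z(9, 1) = 109  ←
  z(0, 5.5) = 55
The maximum is at u = 9, v = 1.

u = 9, v = 1, z = 109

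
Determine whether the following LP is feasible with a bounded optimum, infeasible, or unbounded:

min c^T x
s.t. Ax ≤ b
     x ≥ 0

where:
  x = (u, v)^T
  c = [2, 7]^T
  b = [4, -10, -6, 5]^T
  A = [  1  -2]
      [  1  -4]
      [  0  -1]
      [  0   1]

Infeasible (no feasible solution exists)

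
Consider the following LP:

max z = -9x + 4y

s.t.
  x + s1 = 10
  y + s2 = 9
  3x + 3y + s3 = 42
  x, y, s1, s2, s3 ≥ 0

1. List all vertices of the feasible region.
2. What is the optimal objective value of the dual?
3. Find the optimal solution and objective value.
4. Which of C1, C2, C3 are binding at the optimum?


1. (0, 0), (10, 0), (10, 4), (5, 9), (0, 9)
2. 36
3. x = 0, y = 9, z = 36
4. C2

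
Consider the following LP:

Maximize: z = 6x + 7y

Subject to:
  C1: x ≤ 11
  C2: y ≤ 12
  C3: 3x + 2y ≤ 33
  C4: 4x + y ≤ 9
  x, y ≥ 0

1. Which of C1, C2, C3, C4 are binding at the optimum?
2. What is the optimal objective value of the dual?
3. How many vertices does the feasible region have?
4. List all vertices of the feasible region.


1. C4
2. 63
3. 3
4. (0, 0), (2.25, 0), (0, 9)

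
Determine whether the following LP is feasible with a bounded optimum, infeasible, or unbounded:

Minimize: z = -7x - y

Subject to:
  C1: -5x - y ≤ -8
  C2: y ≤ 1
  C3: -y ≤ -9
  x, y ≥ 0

Infeasible (no feasible solution exists)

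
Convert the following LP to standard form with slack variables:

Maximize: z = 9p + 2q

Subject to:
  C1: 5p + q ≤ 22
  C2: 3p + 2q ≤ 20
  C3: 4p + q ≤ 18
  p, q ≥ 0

max z = 9p + 2q

s.t.
  5p + q + s1 = 22
  3p + 2q + s2 = 20
  4p + q + s3 = 18
  p, q, s1, s2, s3 ≥ 0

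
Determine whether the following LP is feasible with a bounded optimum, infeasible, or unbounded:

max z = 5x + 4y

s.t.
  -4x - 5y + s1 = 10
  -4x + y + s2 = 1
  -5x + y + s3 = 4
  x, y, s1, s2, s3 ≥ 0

Unbounded (objective can increase without bound)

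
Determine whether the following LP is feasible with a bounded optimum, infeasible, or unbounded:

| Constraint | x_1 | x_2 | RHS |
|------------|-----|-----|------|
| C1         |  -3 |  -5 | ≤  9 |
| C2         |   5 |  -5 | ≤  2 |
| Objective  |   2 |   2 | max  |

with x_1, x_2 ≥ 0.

Unbounded (objective can increase without bound)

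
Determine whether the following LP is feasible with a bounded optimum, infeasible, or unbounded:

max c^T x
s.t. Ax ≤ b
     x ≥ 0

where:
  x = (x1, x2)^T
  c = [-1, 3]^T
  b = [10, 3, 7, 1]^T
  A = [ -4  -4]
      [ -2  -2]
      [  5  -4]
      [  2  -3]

Unbounded (objective can increase without bound)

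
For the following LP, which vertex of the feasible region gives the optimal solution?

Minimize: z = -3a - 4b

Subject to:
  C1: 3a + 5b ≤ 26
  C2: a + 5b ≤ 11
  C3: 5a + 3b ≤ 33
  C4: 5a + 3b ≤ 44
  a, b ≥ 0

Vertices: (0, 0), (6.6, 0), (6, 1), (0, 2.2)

Evaluate the objective at each vertex of the feasible region:
  z(0, 0) = 0
  z(6.6, 0) = -19.8
  z(6, 1) = -22  ←
  z(0, 2.2) = -8.8
The minimum is at a = 6, b = 1.

(6, 1)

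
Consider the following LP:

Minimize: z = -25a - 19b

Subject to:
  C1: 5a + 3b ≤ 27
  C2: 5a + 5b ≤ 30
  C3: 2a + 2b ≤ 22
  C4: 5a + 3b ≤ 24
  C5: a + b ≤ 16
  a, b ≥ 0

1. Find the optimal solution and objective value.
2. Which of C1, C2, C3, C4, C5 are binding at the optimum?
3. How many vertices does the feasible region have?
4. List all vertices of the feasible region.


1. a = 3, b = 3, z = -132
2. C2, C4
3. 4
4. (0, 0), (4.8, 0), (3, 3), (0, 6)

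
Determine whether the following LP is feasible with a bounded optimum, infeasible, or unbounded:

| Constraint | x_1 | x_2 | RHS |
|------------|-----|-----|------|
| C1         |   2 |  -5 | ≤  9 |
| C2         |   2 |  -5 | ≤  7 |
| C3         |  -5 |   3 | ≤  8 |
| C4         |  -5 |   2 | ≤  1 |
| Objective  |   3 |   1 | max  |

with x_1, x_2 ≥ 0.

Unbounded (objective can increase without bound)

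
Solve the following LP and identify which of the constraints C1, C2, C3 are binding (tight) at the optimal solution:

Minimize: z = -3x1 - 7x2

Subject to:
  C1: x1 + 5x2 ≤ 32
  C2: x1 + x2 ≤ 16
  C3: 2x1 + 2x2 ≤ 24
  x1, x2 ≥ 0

At x1 = 7, x2 = 5, compute slack b - a·x for each constraint:
  C1: 32 − 32 = 0  (binding)
  C2: 16 − 12 = 4  (slack)
  C3: 24 − 24 = 0  (binding)

Optimal: x1 = 7, x2 = 5
Binding: C1, C3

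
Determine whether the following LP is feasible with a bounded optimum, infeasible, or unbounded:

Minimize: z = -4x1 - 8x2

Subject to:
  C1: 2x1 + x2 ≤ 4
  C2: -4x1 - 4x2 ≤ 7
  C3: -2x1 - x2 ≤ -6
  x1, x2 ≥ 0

Infeasible (no feasible solution exists)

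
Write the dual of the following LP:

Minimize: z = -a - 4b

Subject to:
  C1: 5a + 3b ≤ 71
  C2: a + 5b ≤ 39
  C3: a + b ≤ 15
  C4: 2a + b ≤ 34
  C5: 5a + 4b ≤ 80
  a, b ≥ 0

Primal min cᵀx s.t. Ax ≤ b, x ≥ 0  →  Dual max −bᵀy s.t. Aᵀy ≥ −c, y ≥ 0.

Maximize: z = -71y1 - 39y2 - 15y3 - 34y4 - 80y5

Subject to:
  5y1 + y2 + y3 + 2y4 + 5y5 ≥ 1
  3y1 + 5y2 + y3 + y4 + 4y5 ≥ 4
  y1, y2, y3, y4, y5 ≥ 0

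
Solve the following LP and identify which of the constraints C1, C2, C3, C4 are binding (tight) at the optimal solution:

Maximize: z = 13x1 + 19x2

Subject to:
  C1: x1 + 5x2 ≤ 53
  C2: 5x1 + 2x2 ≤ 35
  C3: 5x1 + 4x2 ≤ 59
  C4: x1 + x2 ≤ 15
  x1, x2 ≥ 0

At x1 = 3, x2 = 10, compute slack b - a·x for each constraint:
  C1: 53 − 53 = 0  (binding)
  C2: 35 − 35 = 0  (binding)
  C3: 59 − 55 = 4  (slack)
  C4: 15 − 13 = 2  (slack)

Optimal: x1 = 3, x2 = 10
Binding: C1, C2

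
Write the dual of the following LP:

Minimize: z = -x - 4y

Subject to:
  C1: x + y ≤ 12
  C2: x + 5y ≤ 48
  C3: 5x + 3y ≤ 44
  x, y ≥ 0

Primal min cᵀx s.t. Ax ≤ b, x ≥ 0  →  Dual max −bᵀy s.t. Aᵀy ≥ −c, y ≥ 0.

Maximize: z = -12y1 - 48y2 - 44y3

Subject to:
  y1 + y2 + 5y3 ≥ 1
  y1 + 5y2 + 3y3 ≥ 4
  y1, y2, y3 ≥ 0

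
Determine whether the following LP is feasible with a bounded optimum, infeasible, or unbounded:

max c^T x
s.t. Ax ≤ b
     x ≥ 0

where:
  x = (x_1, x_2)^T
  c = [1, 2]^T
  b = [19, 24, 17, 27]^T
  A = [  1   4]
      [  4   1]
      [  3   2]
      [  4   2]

Feasible with a bounded optimal solution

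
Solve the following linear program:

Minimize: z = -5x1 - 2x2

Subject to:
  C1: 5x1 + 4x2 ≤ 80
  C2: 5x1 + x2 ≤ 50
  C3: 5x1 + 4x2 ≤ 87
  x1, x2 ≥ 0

Evaluate the objective at each vertex of the feasible region:
  z(0, 0) = 0
  z(10, 0) = -50
  z(8, 10) = -60  ←
  z(0, 20) = -40
The minimum is at x1 = 8, x2 = 10.

x1 = 8, x2 = 10, z = -60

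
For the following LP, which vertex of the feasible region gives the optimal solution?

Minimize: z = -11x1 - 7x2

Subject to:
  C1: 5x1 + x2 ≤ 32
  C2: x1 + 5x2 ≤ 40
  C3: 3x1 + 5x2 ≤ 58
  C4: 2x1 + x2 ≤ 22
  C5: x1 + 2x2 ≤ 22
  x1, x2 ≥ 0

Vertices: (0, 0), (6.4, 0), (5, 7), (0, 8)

Evaluate the objective at each vertex of the feasible region:
  z(0, 0) = 0
  z(6.4, 0) = -70.4
  z(5, 7) = -104  ←
  z(0, 8) = -56
The minimum is at x1 = 5, x2 = 7.

(5, 7)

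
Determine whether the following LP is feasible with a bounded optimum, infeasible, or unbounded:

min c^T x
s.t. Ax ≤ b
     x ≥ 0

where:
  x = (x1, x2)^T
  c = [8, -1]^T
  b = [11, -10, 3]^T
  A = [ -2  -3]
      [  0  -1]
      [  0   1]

Infeasible (no feasible solution exists)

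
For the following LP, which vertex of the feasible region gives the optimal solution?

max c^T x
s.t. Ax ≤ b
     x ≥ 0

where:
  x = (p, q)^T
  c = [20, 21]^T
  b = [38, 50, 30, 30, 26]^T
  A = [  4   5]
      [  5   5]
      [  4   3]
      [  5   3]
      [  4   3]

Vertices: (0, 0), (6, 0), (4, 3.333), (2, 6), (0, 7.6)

Evaluate the objective at each vertex of the feasible region:
  z(0, 0) = 0
  z(6, 0) = 120
  z(4, 3.333) = 150
  z(2, 6) = 166  ←
  z(0, 7.6) = 159.6
The maximum is at p = 2, q = 6.

(2, 6)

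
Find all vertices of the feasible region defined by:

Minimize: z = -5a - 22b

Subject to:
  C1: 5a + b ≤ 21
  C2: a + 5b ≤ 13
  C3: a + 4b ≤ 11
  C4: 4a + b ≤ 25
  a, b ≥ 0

(0, 0), (4.2, 0), (3.842, 1.789), (3, 2), (0, 2.6)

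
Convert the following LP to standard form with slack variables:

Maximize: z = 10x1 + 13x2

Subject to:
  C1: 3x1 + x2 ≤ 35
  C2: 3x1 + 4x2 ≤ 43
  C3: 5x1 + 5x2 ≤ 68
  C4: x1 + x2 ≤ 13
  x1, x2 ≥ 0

max z = 10x1 + 13x2

s.t.
  3x1 + x2 + s1 = 35
  3x1 + 4x2 + s2 = 43
  5x1 + 5x2 + s3 = 68
  x1 + x2 + s4 = 13
  x1, x2, s1, s2, s3, s4 ≥ 0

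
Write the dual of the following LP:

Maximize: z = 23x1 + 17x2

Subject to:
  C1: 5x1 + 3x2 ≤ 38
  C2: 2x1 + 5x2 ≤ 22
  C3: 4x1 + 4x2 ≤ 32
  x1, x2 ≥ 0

Primal max cᵀx s.t. Ax ≤ b, x ≥ 0  →  Dual min bᵀy s.t. Aᵀy ≥ c, y ≥ 0.

Minimize: z = 38y1 + 22y2 + 32y3

Subject to:
  5y1 + 2y2 + 4y3 ≥ 23
  3y1 + 5y2 + 4y3 ≥ 17
  y1, y2, y3 ≥ 0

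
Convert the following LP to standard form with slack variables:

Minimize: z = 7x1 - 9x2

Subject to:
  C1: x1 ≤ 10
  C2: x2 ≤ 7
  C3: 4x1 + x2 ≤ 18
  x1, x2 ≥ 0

min z = 7x1 - 9x2

s.t.
  x1 + s1 = 10
  x2 + s2 = 7
  4x1 + x2 + s3 = 18
  x1, x2, s1, s2, s3 ≥ 0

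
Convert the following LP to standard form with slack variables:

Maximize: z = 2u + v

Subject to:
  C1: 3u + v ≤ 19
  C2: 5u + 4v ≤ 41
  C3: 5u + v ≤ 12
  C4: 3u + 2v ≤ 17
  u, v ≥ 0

max z = 2u + v

s.t.
  3u + v + s1 = 19
  5u + 4v + s2 = 41
  5u + v + s3 = 12
  3u + 2v + s4 = 17
  u, v, s1, s2, s3, s4 ≥ 0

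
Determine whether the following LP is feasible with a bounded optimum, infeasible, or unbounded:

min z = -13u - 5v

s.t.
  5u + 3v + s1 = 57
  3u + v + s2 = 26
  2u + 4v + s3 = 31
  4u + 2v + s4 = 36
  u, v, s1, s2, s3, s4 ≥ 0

Feasible with a bounded optimal solution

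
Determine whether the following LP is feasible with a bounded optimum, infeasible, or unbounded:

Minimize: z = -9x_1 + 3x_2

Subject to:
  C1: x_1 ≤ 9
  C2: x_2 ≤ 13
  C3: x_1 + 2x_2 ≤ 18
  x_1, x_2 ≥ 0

Feasible with a bounded optimal solution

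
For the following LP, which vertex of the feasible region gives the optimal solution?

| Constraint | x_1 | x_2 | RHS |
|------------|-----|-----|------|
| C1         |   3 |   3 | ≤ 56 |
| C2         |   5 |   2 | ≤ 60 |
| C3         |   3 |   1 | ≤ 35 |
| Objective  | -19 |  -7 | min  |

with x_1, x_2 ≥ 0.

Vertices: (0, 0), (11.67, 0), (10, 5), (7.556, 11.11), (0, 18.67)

Evaluate the objective at each vertex of the feasible region:
  z(0, 0) = 0
  z(11.67, 0) = -221.7
  z(10, 5) = -225  ←
  z(7.556, 11.11) = -221.3
  z(0, 18.67) = -130.7
The minimum is at x_1 = 10, x_2 = 5.

(10, 5)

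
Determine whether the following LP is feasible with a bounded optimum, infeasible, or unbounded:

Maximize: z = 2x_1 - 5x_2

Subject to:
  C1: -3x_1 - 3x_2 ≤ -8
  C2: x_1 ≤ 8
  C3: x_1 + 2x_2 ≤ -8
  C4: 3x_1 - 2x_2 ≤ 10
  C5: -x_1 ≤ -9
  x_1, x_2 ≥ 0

Infeasible (no feasible solution exists)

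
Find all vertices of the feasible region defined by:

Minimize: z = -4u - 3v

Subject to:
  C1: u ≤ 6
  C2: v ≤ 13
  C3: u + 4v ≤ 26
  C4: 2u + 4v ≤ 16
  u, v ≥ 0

(0, 0), (6, 0), (6, 1), (0, 4)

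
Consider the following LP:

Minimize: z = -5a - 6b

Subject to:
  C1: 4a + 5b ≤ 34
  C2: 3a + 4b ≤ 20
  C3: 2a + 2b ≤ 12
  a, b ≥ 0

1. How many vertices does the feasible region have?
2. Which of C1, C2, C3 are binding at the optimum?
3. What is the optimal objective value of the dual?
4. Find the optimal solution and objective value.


1. 4
2. C2, C3
3. -32
4. a = 4, b = 2, z = -32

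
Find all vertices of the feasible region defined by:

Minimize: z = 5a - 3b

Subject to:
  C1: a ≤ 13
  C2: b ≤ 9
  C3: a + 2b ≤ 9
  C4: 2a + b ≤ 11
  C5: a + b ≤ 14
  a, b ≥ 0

(0, 0), (5.5, 0), (4.333, 2.333), (0, 4.5)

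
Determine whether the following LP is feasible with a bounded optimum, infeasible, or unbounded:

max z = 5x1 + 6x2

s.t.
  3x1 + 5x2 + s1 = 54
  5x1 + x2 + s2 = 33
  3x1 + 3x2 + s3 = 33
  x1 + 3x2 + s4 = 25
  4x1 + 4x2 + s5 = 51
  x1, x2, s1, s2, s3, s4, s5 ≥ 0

Feasible with a bounded optimal solution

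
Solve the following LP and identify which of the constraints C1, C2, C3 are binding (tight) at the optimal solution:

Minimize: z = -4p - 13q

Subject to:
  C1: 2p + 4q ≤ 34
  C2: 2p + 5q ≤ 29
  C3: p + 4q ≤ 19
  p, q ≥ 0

At p = 7, q = 3, compute slack b - a·x for each constraint:
  C1: 34 − 26 = 8  (slack)
  C2: 29 − 29 = 0  (binding)
  C3: 19 − 19 = 0  (binding)

Optimal: p = 7, q = 3
Binding: C2, C3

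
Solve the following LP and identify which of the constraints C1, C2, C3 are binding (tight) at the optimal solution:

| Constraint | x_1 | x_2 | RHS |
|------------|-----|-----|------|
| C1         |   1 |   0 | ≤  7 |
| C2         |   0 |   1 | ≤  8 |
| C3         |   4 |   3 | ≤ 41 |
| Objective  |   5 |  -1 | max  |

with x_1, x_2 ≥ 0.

At x_1 = 7, x_2 = 0, compute slack b - a·x for each constraint:
  C1: 7 − 7 = 0  (binding)
  C2: 8 − 0 = 8  (slack)
  C3: 41 − 28 = 13  (slack)

Optimal: x_1 = 7, x_2 = 0
Binding: C1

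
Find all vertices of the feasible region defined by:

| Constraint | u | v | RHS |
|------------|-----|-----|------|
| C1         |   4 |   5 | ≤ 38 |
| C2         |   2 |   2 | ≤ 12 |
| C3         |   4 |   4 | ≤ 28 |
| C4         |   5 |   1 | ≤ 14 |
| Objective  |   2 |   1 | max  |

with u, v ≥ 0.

(0, 0), (2.8, 0), (2, 4), (0, 6)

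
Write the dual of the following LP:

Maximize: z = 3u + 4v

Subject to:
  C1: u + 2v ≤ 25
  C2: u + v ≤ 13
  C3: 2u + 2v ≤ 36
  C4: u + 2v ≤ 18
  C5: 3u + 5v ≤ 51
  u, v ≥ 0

Primal max cᵀx s.t. Ax ≤ b, x ≥ 0  →  Dual min bᵀy s.t. Aᵀy ≥ c, y ≥ 0.

Minimize: z = 25y1 + 13y2 + 36y3 + 18y4 + 51y5

Subject to:
  y1 + y2 + 2y3 + y4 + 3y5 ≥ 3
  2y1 + y2 + 2y3 + 2y4 + 5y5 ≥ 4
  y1, y2, y3, y4, y5 ≥ 0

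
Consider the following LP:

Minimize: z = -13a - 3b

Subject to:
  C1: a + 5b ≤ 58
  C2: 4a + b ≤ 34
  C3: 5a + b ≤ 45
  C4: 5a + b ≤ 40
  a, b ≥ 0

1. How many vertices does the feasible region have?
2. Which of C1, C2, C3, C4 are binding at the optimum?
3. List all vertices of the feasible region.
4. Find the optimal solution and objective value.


1. 5
2. C2, C4
3. (0, 0), (8, 0), (6, 10), (5.895, 10.42), (0, 11.6)
4. a = 6, b = 10, z = -108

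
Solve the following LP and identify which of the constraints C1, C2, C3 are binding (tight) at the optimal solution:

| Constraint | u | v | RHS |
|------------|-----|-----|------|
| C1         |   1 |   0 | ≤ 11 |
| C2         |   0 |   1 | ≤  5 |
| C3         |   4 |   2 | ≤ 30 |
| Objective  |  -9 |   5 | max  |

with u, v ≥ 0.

At u = 0, v = 5, compute slack b - a·x for each constraint:
  C1: 11 − 0 = 11  (slack)
  C2: 5 − 5 = 0  (binding)
  C3: 30 − 10 = 20  (slack)

Optimal: u = 0, v = 5
Binding: C2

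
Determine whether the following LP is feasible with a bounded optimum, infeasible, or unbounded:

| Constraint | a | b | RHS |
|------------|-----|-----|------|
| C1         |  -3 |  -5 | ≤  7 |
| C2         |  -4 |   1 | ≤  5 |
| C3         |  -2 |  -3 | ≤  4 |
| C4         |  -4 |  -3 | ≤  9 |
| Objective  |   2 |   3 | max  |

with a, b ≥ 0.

Unbounded (objective can increase without bound)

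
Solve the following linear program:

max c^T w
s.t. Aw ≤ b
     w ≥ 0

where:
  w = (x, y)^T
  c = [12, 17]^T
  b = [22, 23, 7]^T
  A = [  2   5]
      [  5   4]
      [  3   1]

Evaluate the objective at each vertex of the feasible region:
  z(0, 0) = 0
  z(2.333, 0) = 28
  z(1, 4) = 80  ←
  z(0, 4.4) = 74.8
The maximum is at x = 1, y = 4.

x = 1, y = 4, z = 80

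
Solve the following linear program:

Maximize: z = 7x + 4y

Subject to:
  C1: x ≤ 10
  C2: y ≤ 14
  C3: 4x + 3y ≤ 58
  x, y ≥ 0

Evaluate the objective at each vertex of the feasible region:
  z(0, 0) = 0
  z(10, 0) = 70
  z(10, 6) = 94  ←
  z(4, 14) = 84
  z(0, 14) = 56
The maximum is at x = 10, y = 6.

x = 10, y = 6, z = 94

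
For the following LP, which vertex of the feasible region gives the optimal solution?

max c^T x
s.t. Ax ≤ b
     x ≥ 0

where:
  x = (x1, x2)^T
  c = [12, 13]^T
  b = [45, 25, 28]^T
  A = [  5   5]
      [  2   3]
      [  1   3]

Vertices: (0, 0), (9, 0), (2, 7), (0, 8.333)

Evaluate the objective at each vertex of the feasible region:
  z(0, 0) = 0
  z(9, 0) = 108
  z(2, 7) = 115  ←
  z(0, 8.333) = 108.3
The maximum is at x1 = 2, x2 = 7.

(2, 7)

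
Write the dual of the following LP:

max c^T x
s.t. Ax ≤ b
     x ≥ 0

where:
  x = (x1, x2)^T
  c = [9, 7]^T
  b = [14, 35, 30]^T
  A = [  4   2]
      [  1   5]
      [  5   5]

Primal max cᵀx s.t. Ax ≤ b, x ≥ 0  →  Dual min bᵀy s.t. Aᵀy ≥ c, y ≥ 0.

Minimize: z = 14y1 + 35y2 + 30y3

Subject to:
  4y1 + y2 + 5y3 ≥ 9
  2y1 + 5y2 + 5y3 ≥ 7
  y1, y2, y3 ≥ 0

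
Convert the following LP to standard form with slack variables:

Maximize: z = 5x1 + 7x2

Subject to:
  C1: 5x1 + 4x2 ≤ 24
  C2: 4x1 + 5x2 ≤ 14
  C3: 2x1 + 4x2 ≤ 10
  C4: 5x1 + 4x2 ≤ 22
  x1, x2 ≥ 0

max z = 5x1 + 7x2

s.t.
  5x1 + 4x2 + s1 = 24
  4x1 + 5x2 + s2 = 14
  2x1 + 4x2 + s3 = 10
  5x1 + 4x2 + s4 = 22
  x1, x2, s1, s2, s3, s4 ≥ 0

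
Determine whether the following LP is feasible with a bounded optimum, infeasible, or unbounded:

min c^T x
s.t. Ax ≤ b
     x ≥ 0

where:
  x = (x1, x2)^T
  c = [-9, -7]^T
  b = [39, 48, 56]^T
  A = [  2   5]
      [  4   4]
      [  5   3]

Feasible with a bounded optimal solution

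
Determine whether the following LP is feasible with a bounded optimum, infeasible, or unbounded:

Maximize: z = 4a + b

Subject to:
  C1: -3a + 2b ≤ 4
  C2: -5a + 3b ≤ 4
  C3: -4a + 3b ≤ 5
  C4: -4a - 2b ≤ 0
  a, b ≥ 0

Unbounded (objective can increase without bound)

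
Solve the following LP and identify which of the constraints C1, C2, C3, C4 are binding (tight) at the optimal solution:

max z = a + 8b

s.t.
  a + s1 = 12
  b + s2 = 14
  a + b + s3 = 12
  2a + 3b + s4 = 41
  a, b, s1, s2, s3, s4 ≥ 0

At a = 0, b = 12, compute slack b - a·x for each constraint:
  C1: 12 − 0 = 12  (slack)
  C2: 14 − 12 = 2  (slack)
  C3: 12 − 12 = 0  (binding)
  C4: 41 − 36 = 5  (slack)

Optimal: a = 0, b = 12
Binding: C3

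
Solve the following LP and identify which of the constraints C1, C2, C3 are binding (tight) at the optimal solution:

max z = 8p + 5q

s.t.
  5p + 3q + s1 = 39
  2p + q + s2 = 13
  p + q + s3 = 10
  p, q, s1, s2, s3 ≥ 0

At p = 3, q = 7, compute slack b - a·x for each constraint:
  C1: 39 − 36 = 3  (slack)
  C2: 13 − 13 = 0  (binding)
  C3: 10 − 10 = 0  (binding)

Optimal: p = 3, q = 7
Binding: C2, C3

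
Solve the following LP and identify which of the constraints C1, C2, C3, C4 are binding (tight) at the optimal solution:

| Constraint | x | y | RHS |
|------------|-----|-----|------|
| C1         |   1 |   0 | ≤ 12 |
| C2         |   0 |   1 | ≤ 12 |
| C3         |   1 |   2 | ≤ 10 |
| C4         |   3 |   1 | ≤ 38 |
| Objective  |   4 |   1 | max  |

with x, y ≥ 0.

At x = 10, y = 0, compute slack b - a·x for each constraint:
  C1: 12 − 10 = 2  (slack)
  C2: 12 − 0 = 12  (slack)
  C3: 10 − 10 = 0  (binding)
  C4: 38 − 30 = 8  (slack)

Optimal: x = 10, y = 0
Binding: C3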